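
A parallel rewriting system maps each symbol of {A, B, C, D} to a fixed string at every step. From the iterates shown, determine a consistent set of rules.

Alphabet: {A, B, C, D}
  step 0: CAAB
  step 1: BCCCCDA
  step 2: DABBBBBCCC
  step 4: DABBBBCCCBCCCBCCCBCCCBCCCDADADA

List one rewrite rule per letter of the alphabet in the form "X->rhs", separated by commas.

A->CC, B->DA, C->B, D->BC

  step 1 ⇒ step 2: BCCCCDA ⇒ DA·B·B·B·B·BC·CC
    A ↦ CC
    B ↦ DA
    C ↦ B
    D ↦ BC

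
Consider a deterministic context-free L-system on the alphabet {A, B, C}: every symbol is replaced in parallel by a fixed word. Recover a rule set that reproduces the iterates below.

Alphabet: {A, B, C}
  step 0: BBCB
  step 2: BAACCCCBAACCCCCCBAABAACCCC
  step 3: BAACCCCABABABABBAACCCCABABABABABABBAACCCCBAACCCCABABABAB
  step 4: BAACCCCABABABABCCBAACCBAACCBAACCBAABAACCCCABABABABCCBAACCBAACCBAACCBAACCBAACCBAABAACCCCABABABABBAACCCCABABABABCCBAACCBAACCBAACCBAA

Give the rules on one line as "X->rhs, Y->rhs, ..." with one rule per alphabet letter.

  step 3 ⇒ step 4: BAACCCCABABABABBAACCCCABABABABABABBAACCCCBAACCCCABABABAB ⇒ BAA·CC·CC·AB·AB·AB·AB·CC·BAA·CC·BAA·CC·BAA·CC·BAA·BAA·CC·CC·AB·AB·AB·AB·CC·BAA·CC·BAA·CC·BAA·CC·BAA·CC·BAA·CC·BAA·BAA·CC·CC·AB·AB·AB·AB·BAA·CC·CC·AB·AB·AB·AB·CC·BAA·CC·BAA·CC·BAA·CC·BAA
    A ↦ CC
    B ↦ BAA
    C ↦ AB

A->CC, B->BAA, C->AB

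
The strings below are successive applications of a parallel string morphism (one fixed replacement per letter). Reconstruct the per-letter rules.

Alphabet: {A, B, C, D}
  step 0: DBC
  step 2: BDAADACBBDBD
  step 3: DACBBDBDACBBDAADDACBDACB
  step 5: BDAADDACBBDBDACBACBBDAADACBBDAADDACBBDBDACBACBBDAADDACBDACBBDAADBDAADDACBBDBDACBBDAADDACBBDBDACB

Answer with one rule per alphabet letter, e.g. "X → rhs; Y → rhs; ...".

A->BD, B->D, C->AA, D->ACB

  step 2 ⇒ step 3: BDAADACBBDBD ⇒ D·ACB·BD·BD·ACB·BD·AA·D·D·ACB·D·ACB
    A ↦ BD
    B ↦ D
    C ↦ AA
    D ↦ ACB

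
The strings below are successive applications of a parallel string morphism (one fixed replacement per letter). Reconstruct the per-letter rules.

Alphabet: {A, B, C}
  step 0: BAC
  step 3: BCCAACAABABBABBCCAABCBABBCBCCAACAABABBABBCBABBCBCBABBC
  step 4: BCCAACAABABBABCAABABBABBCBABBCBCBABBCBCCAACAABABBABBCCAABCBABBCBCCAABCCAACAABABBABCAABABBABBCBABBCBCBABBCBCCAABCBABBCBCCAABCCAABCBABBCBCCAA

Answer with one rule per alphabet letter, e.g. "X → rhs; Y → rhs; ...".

  step 3 ⇒ step 4: BCCAACAABABBABBCCAABCBABBCBCCAACAABABBABBCBABBCBCBABBC ⇒ BC·CAA·CAA·BAB·BAB·CAA·BAB·BAB·BC·BAB·BC·BC·BAB·BC·BC·CAA·CAA·BAB·BAB·BC·CAA·BC·BAB·BC·BC·CAA·BC·CAA·CAA·BAB·BAB·CAA·BAB·BAB·BC·BAB·BC·BC·BAB·BC·BC·CAA·BC·BAB·BC·BC·CAA·BC·CAA·BC·BAB·BC·BC·CAA
    A ↦ BAB
    B ↦ BC
    C ↦ CAA

A->BAB, B->BC, C->CAA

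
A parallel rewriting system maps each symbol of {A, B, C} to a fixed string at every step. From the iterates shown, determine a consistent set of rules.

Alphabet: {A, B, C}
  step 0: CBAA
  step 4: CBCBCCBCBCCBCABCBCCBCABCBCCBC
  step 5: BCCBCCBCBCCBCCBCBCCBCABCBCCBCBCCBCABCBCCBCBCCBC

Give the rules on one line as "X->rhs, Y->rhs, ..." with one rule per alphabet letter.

A->AB, B->C, C->BC

  step 4 ⇒ step 5: CBCBCCBCBCCBCABCBCCBCABCBCCBC ⇒ BC·C·BC·C·BC·BC·C·BC·C·BC·BC·C·BC·AB·C·BC·C·BC·BC·C·BC·AB·C·BC·C·BC·BC·C·BC
    A ↦ AB
    B ↦ C
    C ↦ BC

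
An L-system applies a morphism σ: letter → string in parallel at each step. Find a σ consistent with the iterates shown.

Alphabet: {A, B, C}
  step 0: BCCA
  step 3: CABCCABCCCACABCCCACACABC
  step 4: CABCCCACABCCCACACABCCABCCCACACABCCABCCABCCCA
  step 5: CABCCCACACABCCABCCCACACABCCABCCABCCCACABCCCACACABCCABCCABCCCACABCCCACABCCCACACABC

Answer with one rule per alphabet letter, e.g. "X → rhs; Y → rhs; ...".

A->BC, B->C, C->CA

  step 4 ⇒ step 5: CABCCCACABCCCACACABCCABCCCACACABCCABCCABCCCA ⇒ CA·BC·C·CA·CA·CA·BC·CA·BC·C·CA·CA·CA·BC·CA·BC·CA·BC·C·CA·CA·BC·C·CA·CA·CA·BC·CA·BC·CA·BC·C·CA·CA·BC·C·CA·CA·BC·C·CA·CA·CA·BC
    A ↦ BC
    B ↦ C
    C ↦ CA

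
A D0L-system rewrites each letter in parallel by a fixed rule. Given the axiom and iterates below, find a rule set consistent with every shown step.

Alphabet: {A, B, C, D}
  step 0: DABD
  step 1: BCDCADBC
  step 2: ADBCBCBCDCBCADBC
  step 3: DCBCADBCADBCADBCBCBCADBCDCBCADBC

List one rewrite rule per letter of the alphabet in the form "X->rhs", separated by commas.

A->DC, B->AD, C->BC, D->BC

  step 2 ⇒ step 3: ADBCBCBCDCBCADBC ⇒ DC·BC·AD·BC·AD·BC·AD·BC·BC·BC·AD·BC·DC·BC·AD·BC
    A ↦ DC
    B ↦ AD
    C ↦ BC
    D ↦ BC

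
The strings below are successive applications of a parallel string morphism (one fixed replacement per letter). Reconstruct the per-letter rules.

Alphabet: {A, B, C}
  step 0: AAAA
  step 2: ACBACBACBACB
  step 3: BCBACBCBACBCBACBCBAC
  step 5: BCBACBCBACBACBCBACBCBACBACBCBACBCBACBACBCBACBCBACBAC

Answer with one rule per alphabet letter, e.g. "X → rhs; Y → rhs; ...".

  step 2 ⇒ step 3: ACBACBACBACB ⇒ BC·B·AC·BC·B·AC·BC·B·AC·BC·B·AC
    A ↦ BC
    B ↦ AC
    C ↦ B

A->BC, B->AC, C->B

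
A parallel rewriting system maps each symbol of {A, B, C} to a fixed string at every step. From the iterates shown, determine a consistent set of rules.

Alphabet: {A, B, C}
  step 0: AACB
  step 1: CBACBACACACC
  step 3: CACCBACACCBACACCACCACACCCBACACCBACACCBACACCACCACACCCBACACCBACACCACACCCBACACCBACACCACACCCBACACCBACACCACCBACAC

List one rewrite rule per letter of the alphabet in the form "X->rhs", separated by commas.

A->CBA, B->ACC, C->CAC

  step 0 ⇒ step 1: AACB ⇒ CBA·CBA·CAC·ACC
    A ↦ CBA
    B ↦ ACC
    C ↦ CAC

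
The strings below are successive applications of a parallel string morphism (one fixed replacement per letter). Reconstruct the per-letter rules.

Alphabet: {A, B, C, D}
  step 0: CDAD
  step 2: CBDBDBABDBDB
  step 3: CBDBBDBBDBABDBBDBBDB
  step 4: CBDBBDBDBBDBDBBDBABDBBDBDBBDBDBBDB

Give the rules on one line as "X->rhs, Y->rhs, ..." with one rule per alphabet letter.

A->AB, B->DB, C->CB, D->B

  step 3 ⇒ step 4: CBDBBDBBDBABDBBDBBDB ⇒ CB·DB·B·DB·DB·B·DB·DB·B·DB·AB·DB·B·DB·DB·B·DB·DB·B·DB
    A ↦ AB
    B ↦ DB
    C ↦ CB
    D ↦ B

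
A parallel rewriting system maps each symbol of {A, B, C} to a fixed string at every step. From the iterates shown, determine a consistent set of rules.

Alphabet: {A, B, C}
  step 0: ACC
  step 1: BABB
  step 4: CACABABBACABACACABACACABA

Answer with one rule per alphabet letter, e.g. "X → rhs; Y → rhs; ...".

  step 0 ⇒ step 1: ACC ⇒ BA·B·B
    A ↦ BA
    C ↦ B
    B ↦ CA  (constrained at step 1)

A->BA, B->CA, C->B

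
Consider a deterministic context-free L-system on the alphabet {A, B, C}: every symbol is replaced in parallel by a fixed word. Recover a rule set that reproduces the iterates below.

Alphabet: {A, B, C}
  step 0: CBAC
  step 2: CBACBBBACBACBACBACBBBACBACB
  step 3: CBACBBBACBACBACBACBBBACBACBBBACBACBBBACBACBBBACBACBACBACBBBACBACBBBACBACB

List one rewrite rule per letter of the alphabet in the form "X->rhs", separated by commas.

A->BBA, B->ACB, C->CB

  step 2 ⇒ step 3: CBACBBBACBACBACBACBBBACBACB ⇒ CB·ACB·BBA·CB·ACB·ACB·ACB·BBA·CB·ACB·BBA·CB·ACB·BBA·CB·ACB·BBA·CB·ACB·ACB·ACB·BBA·CB·ACB·BBA·CB·ACB
    A ↦ BBA
    B ↦ ACB
    C ↦ CB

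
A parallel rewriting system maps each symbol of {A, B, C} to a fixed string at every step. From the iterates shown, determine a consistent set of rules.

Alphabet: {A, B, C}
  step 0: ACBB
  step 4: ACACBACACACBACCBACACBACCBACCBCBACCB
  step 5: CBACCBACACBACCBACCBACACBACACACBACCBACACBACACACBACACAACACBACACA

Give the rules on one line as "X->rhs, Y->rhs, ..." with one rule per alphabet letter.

  step 4 ⇒ step 5: ACACBACACACBACCBACACBACCBACCBCBACCB ⇒ CB·AC·CB·AC·A·CB·AC·CB·AC·CB·AC·A·CB·AC·AC·A·CB·AC·CB·AC·A·CB·AC·AC·A·CB·AC·AC·A·AC·A·CB·AC·AC·A
    A ↦ CB
    B ↦ A
    C ↦ AC

A->CB, B->A, C->AC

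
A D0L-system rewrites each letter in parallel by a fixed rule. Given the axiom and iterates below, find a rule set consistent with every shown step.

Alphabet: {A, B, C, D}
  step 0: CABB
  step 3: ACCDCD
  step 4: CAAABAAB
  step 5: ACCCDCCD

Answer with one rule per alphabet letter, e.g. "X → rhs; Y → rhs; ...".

  step 4 ⇒ step 5: CAAABAAB ⇒ A·C·C·C·D·C·C·D
    A ↦ C
    B ↦ D
    C ↦ A
  step 3 ⇒ step 4: ACCDCD ⇒ C·A·A·AB·A·AB
    D ↦ AB

A->C, B->D, C->A, D->AB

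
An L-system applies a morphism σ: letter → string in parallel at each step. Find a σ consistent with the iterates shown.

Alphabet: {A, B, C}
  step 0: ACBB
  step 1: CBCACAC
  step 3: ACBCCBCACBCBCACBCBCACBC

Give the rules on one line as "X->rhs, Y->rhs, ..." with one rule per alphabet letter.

  step 0 ⇒ step 1: ACBB ⇒ C·BC·AC·AC
    A ↦ C
    B ↦ AC
    C ↦ BC

A->C, B->AC, C->BC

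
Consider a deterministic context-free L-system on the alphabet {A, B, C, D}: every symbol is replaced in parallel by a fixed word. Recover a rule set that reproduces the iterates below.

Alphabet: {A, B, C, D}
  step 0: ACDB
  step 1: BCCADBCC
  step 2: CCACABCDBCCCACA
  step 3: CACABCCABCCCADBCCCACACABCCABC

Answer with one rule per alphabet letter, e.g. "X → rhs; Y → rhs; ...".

A->BC, B->C, C->CA, D->DBC

  step 2 ⇒ step 3: CCACABCDBCCCACA ⇒ CA·CA·BC·CA·BC·C·CA·DBC·C·CA·CA·CA·BC·CA·BC
    A ↦ BC
    B ↦ C
    C ↦ CA
    D ↦ DBC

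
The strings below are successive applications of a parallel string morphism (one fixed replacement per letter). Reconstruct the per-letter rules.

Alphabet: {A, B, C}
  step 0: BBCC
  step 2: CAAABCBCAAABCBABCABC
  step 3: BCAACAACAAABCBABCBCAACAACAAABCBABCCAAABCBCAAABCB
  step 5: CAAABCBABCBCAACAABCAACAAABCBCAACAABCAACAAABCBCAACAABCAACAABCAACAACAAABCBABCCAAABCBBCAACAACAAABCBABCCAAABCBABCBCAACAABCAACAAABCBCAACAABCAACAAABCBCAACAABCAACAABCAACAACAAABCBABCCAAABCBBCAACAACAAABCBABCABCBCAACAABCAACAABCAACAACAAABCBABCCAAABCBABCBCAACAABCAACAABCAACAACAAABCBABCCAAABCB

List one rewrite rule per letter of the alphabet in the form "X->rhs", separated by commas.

  step 2 ⇒ step 3: CAAABCBCAAABCBABCABC ⇒ B·CAA·CAA·CAA·ABC·B·ABC·B·CAA·CAA·CAA·ABC·B·ABC·CAA·ABC·B·CAA·ABC·B
    A ↦ CAA
    B ↦ ABC
    C ↦ B

A->CAA, B->ABC, C->B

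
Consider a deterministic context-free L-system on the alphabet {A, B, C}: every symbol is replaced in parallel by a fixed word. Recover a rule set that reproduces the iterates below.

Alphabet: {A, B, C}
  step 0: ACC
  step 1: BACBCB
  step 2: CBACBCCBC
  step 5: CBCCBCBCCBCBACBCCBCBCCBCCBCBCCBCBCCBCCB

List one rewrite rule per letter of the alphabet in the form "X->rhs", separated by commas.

A->BA, B->C, C->CB

  step 1 ⇒ step 2: BACBCB ⇒ C·BA·CB·C·CB·C
    A ↦ BA
    B ↦ C
    C ↦ CB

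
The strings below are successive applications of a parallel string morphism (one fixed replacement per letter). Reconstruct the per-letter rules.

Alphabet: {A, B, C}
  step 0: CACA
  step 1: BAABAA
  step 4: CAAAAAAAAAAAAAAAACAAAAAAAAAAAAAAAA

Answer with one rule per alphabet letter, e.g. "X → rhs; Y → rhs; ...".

A->AA, B->C, C->B

  step 0 ⇒ step 1: CACA ⇒ B·AA·B·AA
    A ↦ AA
    C ↦ B
    B ↦ C  (constrained at step 1)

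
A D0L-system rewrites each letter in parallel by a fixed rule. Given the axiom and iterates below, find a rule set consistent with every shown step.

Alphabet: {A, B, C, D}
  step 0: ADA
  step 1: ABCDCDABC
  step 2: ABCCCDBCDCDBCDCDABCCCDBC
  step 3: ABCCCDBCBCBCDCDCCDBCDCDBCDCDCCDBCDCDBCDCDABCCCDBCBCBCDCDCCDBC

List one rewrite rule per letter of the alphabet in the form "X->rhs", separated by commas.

A->ABC, B->CCD, C->BC, D->DCD

  step 2 ⇒ step 3: ABCCCDBCDCDBCDCDABCCCDBC ⇒ ABC·CCD·BC·BC·BC·DCD·CCD·BC·DCD·BC·DCD·CCD·BC·DCD·BC·DCD·ABC·CCD·BC·BC·BC·DCD·CCD·BC
    A ↦ ABC
    B ↦ CCD
    C ↦ BC
    D ↦ DCD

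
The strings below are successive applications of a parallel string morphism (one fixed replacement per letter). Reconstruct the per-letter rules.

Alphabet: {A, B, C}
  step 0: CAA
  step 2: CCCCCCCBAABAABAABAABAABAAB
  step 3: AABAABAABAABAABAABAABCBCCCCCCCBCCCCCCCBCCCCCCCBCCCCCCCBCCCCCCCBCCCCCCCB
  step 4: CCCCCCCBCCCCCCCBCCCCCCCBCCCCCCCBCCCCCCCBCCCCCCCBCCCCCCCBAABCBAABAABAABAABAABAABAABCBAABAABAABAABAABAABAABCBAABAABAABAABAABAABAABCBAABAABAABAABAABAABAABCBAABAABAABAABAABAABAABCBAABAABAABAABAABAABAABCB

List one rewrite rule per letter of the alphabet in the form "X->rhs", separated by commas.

A->CCC, B->CB, C->AAB

  step 3 ⇒ step 4: AABAABAABAABAABAABAABCBCCCCCCCBCCCCCCCBCCCCCCCBCCCCCCCBCCCCCCCBCCCCCCCB ⇒ CCC·CCC·CB·CCC·CCC·CB·CCC·CCC·CB·CCC·CCC·CB·CCC·CCC·CB·CCC·CCC·CB·CCC·CCC·CB·AAB·CB·AAB·AAB·AAB·AAB·AAB·AAB·AAB·CB·AAB·AAB·AAB·AAB·AAB·AAB·AAB·CB·AAB·AAB·AAB·AAB·AAB·AAB·AAB·CB·AAB·AAB·AAB·AAB·AAB·AAB·AAB·CB·AAB·AAB·AAB·AAB·AAB·AAB·AAB·CB·AAB·AAB·AAB·AAB·AAB·AAB·AAB·CB
    A ↦ CCC
    B ↦ CB
    C ↦ AAB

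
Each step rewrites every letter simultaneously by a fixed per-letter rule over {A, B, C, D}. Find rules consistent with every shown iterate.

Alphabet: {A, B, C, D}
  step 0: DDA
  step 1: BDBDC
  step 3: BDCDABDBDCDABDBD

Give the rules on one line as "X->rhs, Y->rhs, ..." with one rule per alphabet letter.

A->C, B->DA, C->D, D->BD

  step 0 ⇒ step 1: DDA ⇒ BD·BD·C
    A ↦ C
    D ↦ BD
    B ↦ DA  (constrained at step 1)
    C ↦ D  (constrained at step 1)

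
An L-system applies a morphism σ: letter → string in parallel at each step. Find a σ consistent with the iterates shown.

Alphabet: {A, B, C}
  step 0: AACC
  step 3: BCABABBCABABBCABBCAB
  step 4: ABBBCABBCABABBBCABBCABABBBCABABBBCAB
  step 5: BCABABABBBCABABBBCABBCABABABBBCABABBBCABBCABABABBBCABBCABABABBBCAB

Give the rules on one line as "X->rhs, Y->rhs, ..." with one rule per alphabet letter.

A->BC, B->AB, C->B

  step 4 ⇒ step 5: ABBBCABBCABABBBCABBCABABBBCABABBBCAB ⇒ BC·AB·AB·AB·B·BC·AB·AB·B·BC·AB·BC·AB·AB·AB·B·BC·AB·AB·B·BC·AB·BC·AB·AB·AB·B·BC·AB·BC·AB·AB·AB·B·BC·AB
    A ↦ BC
    B ↦ AB
    C ↦ B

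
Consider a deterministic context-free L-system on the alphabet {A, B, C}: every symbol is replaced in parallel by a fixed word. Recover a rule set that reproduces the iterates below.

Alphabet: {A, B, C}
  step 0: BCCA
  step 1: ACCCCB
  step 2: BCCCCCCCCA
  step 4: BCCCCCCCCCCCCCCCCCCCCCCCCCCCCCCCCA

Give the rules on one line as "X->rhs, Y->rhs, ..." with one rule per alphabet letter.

A->B, B->A, C->CC

  step 1 ⇒ step 2: ACCCCB ⇒ B·CC·CC·CC·CC·A
    A ↦ B
    B ↦ A
    C ↦ CC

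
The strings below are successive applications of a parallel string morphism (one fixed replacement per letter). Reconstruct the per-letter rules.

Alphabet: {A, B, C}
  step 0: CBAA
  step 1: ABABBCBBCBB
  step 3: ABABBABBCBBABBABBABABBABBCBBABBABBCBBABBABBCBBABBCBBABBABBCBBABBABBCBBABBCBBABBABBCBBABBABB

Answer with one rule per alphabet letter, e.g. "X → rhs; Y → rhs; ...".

  step 0 ⇒ step 1: CBAA ⇒ AB·ABB·CBB·CBB
    A ↦ CBB
    B ↦ ABB
    C ↦ AB

A->CBB, B->ABB, C->AB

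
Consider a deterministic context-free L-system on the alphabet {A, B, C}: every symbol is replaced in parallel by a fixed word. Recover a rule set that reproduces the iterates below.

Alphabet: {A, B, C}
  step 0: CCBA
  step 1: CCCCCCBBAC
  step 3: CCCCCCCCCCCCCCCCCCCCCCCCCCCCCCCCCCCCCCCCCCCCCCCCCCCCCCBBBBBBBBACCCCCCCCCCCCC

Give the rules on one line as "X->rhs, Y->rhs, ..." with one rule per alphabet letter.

  step 0 ⇒ step 1: CCBA ⇒ CCC·CCC·BB·AC
    A ↦ AC
    B ↦ BB
    C ↦ CCC

A->AC, B->BB, C->CCC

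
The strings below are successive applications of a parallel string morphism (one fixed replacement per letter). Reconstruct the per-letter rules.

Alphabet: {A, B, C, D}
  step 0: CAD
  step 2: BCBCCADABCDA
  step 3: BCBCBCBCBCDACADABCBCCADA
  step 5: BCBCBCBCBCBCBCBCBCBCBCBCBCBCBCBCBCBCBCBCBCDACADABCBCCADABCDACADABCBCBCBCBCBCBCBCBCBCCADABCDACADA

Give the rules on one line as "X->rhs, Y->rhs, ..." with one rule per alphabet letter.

A->DA, B->BC, C->BC, D->CA

  step 2 ⇒ step 3: BCBCCADABCDA ⇒ BC·BC·BC·BC·BC·DA·CA·DA·BC·BC·CA·DA
    A ↦ DA
    B ↦ BC
    C ↦ BC
    D ↦ CA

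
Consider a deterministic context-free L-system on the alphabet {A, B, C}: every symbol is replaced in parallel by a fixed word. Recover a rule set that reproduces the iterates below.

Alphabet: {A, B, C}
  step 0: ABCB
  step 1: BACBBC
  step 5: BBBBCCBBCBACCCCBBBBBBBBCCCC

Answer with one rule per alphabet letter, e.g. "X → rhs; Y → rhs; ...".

A->BA, B->C, C->BB

  step 0 ⇒ step 1: ABCB ⇒ BA·C·BB·C
    A ↦ BA
    B ↦ C
    C ↦ BB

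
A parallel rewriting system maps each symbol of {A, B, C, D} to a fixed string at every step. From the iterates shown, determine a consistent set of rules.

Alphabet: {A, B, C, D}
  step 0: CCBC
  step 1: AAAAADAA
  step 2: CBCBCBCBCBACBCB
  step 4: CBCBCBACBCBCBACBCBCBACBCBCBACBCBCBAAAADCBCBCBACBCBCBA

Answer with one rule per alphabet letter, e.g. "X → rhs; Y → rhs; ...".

  step 1 ⇒ step 2: AAAAADAA ⇒ CB·CB·CB·CB·CB·A·CB·CB
    A ↦ CB
    D ↦ A
  step 0 ⇒ step 1: CCBC ⇒ AA·AA·AD·AA
    B ↦ AD
  step 0 ⇒ step 1: CCBC ⇒ AA·AA·AD·AA
    C ↦ AA

A->CB, B->AD, C->AA, D->A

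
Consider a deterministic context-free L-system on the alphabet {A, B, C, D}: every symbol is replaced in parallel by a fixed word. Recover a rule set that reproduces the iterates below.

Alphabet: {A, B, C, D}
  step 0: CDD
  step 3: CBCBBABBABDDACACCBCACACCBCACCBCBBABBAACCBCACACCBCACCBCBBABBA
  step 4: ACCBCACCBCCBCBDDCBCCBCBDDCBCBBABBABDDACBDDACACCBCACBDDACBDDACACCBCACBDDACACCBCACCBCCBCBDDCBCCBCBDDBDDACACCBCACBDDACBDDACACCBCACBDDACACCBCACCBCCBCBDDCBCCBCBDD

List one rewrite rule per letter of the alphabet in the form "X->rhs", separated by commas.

A->BDD, B->CBC, C->AC, D->BBA

  step 3 ⇒ step 4: CBCBBABBABDDACACCBCACACCBCACCBCBBABBAACCBCACACCBCACCBCBBABBA ⇒ AC·CBC·AC·CBC·CBC·BDD·CBC·CBC·BDD·CBC·BBA·BBA·BDD·AC·BDD·AC·AC·CBC·AC·BDD·AC·BDD·AC·AC·CBC·AC·BDD·AC·AC·CBC·AC·CBC·CBC·BDD·CBC·CBC·BDD·BDD·AC·AC·CBC·AC·BDD·AC·BDD·AC·AC·CBC·AC·BDD·AC·AC·CBC·AC·CBC·CBC·BDD·CBC·CBC·BDD
    A ↦ BDD
    B ↦ CBC
    C ↦ AC
    D ↦ BBA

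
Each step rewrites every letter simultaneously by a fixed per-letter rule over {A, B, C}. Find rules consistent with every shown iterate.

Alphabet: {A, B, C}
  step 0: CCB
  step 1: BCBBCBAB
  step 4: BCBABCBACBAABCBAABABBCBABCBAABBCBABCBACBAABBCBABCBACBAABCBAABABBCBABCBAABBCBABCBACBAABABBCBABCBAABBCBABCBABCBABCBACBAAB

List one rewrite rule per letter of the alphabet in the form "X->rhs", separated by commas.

  step 0 ⇒ step 1: CCB ⇒ BCB·BCB·AB
    B ↦ AB
    C ↦ BCB
    A ↦ CBA  (constrained at step 1)

A->CBA, B->AB, C->BCB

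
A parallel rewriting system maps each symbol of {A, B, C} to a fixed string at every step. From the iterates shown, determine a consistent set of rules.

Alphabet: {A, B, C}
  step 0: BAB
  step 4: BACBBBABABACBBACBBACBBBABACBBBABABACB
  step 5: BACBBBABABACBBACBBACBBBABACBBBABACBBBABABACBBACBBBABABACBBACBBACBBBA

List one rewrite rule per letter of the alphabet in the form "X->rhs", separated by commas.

  step 4 ⇒ step 5: BACBBBABABACBBACBBACBBBABACBBBABABACB ⇒ BA·CB·B·BA·BA·BA·CB·BA·CB·BA·CB·B·BA·BA·CB·B·BA·BA·CB·B·BA·BA·BA·CB·BA·CB·B·BA·BA·BA·CB·BA·CB·BA·CB·B·BA
    A ↦ CB
    B ↦ BA
    C ↦ B

A->CB, B->BA, C->B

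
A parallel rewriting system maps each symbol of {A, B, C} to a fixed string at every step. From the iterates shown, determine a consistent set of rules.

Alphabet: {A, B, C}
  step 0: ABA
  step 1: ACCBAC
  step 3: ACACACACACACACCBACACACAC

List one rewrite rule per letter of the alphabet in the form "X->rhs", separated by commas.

A->AC, B->CB, C->AC

  step 0 ⇒ step 1: ABA ⇒ AC·CB·AC
    A ↦ AC
    B ↦ CB
    C ↦ AC  (constrained at step 1)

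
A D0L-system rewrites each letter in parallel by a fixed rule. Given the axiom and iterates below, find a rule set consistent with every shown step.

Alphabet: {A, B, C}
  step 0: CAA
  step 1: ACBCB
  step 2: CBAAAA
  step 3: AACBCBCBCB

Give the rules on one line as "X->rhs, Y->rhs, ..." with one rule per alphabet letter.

  step 2 ⇒ step 3: CBAAAA ⇒ A·A·CB·CB·CB·CB
    A ↦ CB
    B ↦ A
    C ↦ A

A->CB, B->A, C->A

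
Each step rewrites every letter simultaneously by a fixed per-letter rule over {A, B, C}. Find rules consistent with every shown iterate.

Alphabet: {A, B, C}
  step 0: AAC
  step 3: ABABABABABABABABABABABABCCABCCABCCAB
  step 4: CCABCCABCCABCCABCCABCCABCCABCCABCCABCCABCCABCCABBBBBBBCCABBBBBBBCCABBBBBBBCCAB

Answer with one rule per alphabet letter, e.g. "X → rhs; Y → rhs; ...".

  step 3 ⇒ step 4: ABABABABABABABABABABABABCCABCCABCCAB ⇒ CC·AB·CC·AB·CC·AB·CC·AB·CC·AB·CC·AB·CC·AB·CC·AB·CC·AB·CC·AB·CC·AB·CC·AB·BBB·BBB·CC·AB·BBB·BBB·CC·AB·BBB·BBB·CC·AB
    A ↦ CC
    B ↦ AB
    C ↦ BBB

A->CC, B->AB, C->BBB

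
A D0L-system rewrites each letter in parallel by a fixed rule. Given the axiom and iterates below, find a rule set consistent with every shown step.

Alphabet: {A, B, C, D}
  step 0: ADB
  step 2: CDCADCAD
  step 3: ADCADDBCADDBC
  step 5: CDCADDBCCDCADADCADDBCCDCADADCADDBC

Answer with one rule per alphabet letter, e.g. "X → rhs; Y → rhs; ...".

  step 2 ⇒ step 3: CDCADCAD ⇒ AD·C·AD·DB·C·AD·DB·C
    A ↦ DB
    C ↦ AD
    D ↦ C
    B ↦ DC  (constrained at step 0)

A->DB, B->DC, C->AD, D->C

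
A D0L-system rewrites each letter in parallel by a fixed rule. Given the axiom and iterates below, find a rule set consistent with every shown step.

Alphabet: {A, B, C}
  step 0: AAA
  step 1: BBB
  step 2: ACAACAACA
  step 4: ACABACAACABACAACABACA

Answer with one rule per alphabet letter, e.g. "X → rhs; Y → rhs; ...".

A->B, B->ACA, C->A

  step 1 ⇒ step 2: BBB ⇒ ACA·ACA·ACA
    B ↦ ACA
  step 0 ⇒ step 1: AAA ⇒ B·B·B
    A ↦ B
    C ↦ A  (constrained at step 2)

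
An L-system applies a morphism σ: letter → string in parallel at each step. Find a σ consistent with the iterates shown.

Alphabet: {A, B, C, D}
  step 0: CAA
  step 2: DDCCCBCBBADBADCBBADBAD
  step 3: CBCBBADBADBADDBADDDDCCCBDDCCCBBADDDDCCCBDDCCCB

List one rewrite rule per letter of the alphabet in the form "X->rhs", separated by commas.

A->DCC, B->D, C->BAD, D->CB

  step 2 ⇒ step 3: DDCCCBCBBADBADCBBADBAD ⇒ CB·CB·BAD·BAD·BAD·D·BAD·D·D·DCC·CB·D·DCC·CB·BAD·D·D·DCC·CB·D·DCC·CB
    A ↦ DCC
    B ↦ D
    C ↦ BAD
    D ↦ CB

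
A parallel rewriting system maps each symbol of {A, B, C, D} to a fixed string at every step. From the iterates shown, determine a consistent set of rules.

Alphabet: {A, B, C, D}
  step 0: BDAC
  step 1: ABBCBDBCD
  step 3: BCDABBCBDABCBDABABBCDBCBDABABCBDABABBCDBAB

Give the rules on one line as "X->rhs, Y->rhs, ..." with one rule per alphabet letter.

A->CBD, B->AB, C->BCD, D->B

  step 0 ⇒ step 1: BDAC ⇒ AB·B·CBD·BCD
    A ↦ CBD
    B ↦ AB
    C ↦ BCD
    D ↦ B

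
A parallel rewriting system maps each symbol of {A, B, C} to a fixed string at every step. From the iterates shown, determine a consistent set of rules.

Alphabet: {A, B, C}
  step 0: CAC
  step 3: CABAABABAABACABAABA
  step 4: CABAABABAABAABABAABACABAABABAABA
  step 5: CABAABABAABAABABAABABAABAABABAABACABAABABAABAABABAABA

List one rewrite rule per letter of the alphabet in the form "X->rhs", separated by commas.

A->BA, B->A, C->CA

  step 4 ⇒ step 5: CABAABABAABAABABAABACABAABABAABA ⇒ CA·BA·A·BA·BA·A·BA·A·BA·BA·A·BA·BA·A·BA·A·BA·BA·A·BA·CA·BA·A·BA·BA·A·BA·A·BA·BA·A·BA
    A ↦ BA
    B ↦ A
    C ↦ CA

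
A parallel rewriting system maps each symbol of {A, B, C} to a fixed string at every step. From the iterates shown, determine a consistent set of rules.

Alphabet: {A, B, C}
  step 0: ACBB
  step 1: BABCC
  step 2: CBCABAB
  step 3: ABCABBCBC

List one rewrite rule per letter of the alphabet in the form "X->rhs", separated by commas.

  step 2 ⇒ step 3: CBCABAB ⇒ AB·C·AB·B·C·B·C
    A ↦ B
    B ↦ C
    C ↦ AB

A->B, B->C, C->AB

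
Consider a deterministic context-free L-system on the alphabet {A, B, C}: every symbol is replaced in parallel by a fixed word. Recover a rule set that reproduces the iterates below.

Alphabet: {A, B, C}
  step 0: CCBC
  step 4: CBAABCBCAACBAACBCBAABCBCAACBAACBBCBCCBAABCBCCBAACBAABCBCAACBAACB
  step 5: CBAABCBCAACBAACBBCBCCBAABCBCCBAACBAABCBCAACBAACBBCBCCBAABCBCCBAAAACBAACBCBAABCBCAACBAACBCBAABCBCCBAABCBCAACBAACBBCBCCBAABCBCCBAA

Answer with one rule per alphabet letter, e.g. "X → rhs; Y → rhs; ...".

A->BC, B->AA, C->CB

  step 4 ⇒ step 5: CBAABCBCAACBAACBCBAABCBCAACBAACBBCBCCBAABCBCCBAACBAABCBCAACBAACB ⇒ CB·AA·BC·BC·AA·CB·AA·CB·BC·BC·CB·AA·BC·BC·CB·AA·CB·AA·BC·BC·AA·CB·AA·CB·BC·BC·CB·AA·BC·BC·CB·AA·AA·CB·AA·CB·CB·AA·BC·BC·AA·CB·AA·CB·CB·AA·BC·BC·CB·AA·BC·BC·AA·CB·AA·CB·BC·BC·CB·AA·BC·BC·CB·AA
    A ↦ BC
    B ↦ AA
    C ↦ CB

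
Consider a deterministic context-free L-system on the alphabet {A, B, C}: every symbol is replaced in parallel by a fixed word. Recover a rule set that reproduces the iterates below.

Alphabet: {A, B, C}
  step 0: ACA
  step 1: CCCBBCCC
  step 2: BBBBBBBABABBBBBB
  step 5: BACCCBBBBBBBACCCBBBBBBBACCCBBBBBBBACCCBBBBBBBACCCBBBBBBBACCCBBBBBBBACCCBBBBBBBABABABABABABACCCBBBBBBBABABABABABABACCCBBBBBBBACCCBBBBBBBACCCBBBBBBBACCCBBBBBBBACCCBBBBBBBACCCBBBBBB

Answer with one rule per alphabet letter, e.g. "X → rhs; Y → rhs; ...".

  step 1 ⇒ step 2: CCCBBCCC ⇒ BB·BB·BB·BA·BA·BB·BB·BB
    B ↦ BA
    C ↦ BB
  step 0 ⇒ step 1: ACA ⇒ CCC·BB·CCC
    A ↦ CCC

A->CCC, B->BA, C->BB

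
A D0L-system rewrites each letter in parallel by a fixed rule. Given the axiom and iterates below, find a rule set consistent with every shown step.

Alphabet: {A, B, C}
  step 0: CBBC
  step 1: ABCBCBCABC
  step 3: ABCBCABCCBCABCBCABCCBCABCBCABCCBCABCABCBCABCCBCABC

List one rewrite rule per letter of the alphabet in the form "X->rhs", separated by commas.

  step 0 ⇒ step 1: CBBC ⇒ ABC·BC·BC·ABC
    B ↦ BC
    C ↦ ABC
    A ↦ C  (constrained at step 1)

A->C, B->BC, C->ABC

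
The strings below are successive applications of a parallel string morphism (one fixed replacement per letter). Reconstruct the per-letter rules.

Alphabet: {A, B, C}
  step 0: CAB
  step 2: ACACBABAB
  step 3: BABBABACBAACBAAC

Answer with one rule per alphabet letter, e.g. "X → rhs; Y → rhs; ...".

  step 2 ⇒ step 3: ACACBABAB ⇒ BA·B·BA·B·AC·BA·AC·BA·AC
    A ↦ BA
    B ↦ AC
    C ↦ B

A->BA, B->AC, C->B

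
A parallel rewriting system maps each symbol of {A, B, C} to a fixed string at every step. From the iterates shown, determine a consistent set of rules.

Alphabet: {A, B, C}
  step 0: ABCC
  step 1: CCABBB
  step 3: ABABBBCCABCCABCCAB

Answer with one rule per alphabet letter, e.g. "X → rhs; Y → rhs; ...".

A->CC, B->AB, C->B

  step 0 ⇒ step 1: ABCC ⇒ CC·AB·B·B
    A ↦ CC
    B ↦ AB
    C ↦ B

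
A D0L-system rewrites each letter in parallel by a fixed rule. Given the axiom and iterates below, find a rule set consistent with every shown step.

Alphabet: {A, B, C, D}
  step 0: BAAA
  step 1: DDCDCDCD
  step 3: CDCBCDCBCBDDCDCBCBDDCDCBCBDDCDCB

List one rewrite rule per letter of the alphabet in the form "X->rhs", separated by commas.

  step 0 ⇒ step 1: BAAA ⇒ DD·CD·CD·CD
    A ↦ CD
    B ↦ DD
    C ↦ CB  (constrained at step 1)
    D ↦ AC  (constrained at step 1)

A->CD, B->DD, C->CB, D->AC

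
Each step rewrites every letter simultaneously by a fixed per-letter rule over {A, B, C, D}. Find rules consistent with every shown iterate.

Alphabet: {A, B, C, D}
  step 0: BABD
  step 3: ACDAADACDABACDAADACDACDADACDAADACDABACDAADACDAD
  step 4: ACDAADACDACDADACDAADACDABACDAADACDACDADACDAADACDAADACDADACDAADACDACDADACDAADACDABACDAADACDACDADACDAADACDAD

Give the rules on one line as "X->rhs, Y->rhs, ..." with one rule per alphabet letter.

  step 3 ⇒ step 4: ACDAADACDABACDAADACDACDADACDAADACDABACDAADACDAD ⇒ ACD·A·AD·ACD·ACD·AD·ACD·A·AD·ACD·AB·ACD·A·AD·ACD·ACD·AD·ACD·A·AD·ACD·A·AD·ACD·AD·ACD·A·AD·ACD·ACD·AD·ACD·A·AD·ACD·AB·ACD·A·AD·ACD·ACD·AD·ACD·A·AD·ACD·AD
    A ↦ ACD
    B ↦ AB
    C ↦ A
    D ↦ AD

A->ACD, B->AB, C->A, D->AD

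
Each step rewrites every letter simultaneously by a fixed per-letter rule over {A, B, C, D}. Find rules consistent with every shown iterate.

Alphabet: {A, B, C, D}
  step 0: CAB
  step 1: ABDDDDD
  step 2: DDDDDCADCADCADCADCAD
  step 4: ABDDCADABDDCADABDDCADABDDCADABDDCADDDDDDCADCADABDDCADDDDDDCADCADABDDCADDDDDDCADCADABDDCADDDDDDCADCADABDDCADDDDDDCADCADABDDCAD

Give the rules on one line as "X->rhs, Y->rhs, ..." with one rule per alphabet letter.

A->DD, B->DDD, C->AB, D->CAD

  step 1 ⇒ step 2: ABDDDDD ⇒ DD·DDD·CAD·CAD·CAD·CAD·CAD
    A ↦ DD
    B ↦ DDD
    D ↦ CAD
  step 0 ⇒ step 1: CAB ⇒ AB·DD·DDD
    C ↦ AB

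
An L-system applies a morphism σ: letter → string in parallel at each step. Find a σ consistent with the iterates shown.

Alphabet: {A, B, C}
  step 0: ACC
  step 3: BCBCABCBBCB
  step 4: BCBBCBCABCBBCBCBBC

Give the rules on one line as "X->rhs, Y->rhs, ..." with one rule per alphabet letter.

A->CA, B->BC, C->B

  step 3 ⇒ step 4: BCBCABCBBCB ⇒ BC·B·BC·B·CA·BC·B·BC·BC·B·BC
    A ↦ CA
    B ↦ BC
    C ↦ B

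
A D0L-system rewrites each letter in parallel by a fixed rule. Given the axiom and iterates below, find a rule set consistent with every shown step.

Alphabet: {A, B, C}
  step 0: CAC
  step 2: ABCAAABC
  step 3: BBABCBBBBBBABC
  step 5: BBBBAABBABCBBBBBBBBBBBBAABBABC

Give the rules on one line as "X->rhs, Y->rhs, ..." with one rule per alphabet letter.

A->BB, B->A, C->BC

  step 2 ⇒ step 3: ABCAAABC ⇒ BB·A·BC·BB·BB·BB·A·BC
    A ↦ BB
    B ↦ A
    C ↦ BC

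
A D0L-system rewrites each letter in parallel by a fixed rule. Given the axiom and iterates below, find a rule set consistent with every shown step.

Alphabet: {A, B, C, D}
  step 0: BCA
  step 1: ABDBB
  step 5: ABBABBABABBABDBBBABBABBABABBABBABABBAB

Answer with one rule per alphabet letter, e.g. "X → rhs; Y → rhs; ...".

  step 0 ⇒ step 1: BCA ⇒ AB·DB·B
    A ↦ B
    B ↦ AB
    C ↦ DB
    D ↦ CA  (constrained at step 1)

A->B, B->AB, C->DB, D->CA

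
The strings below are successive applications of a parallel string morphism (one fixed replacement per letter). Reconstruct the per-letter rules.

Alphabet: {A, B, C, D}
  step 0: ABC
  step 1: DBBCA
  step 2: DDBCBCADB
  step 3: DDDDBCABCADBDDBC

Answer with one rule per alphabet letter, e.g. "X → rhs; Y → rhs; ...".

  step 2 ⇒ step 3: DDBCBCADB ⇒ DD·DD·BC·A·BC·A·DB·DD·BC
    A ↦ DB
    B ↦ BC
    C ↦ A
    D ↦ DD

A->DB, B->BC, C->A, D->DD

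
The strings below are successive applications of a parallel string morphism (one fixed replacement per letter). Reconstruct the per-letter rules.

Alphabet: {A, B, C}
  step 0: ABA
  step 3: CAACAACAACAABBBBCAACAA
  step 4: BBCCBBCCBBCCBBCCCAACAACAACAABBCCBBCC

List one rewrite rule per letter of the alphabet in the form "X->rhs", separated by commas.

A->C, B->CAA, C->BB

  step 3 ⇒ step 4: CAACAACAACAABBBBCAACAA ⇒ BB·C·C·BB·C·C·BB·C·C·BB·C·C·CAA·CAA·CAA·CAA·BB·C·C·BB·C·C
    A ↦ C
    B ↦ CAA
    C ↦ BB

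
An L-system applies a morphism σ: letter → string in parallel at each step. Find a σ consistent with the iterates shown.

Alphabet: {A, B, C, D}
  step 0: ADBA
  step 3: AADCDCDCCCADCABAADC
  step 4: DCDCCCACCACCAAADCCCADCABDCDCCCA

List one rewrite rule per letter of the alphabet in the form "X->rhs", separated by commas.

A->DC, B->AB, C->A, D->CC

  step 3 ⇒ step 4: AADCDCDCCCADCABAADC ⇒ DC·DC·CC·A·CC·A·CC·A·A·A·DC·CC·A·DC·AB·DC·DC·CC·A
    A ↦ DC
    B ↦ AB
    C ↦ A
    D ↦ CC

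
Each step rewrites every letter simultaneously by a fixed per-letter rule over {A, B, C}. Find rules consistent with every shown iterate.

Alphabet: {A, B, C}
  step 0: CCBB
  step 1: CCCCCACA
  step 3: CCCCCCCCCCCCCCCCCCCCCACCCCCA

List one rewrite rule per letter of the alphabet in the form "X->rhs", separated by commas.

  step 0 ⇒ step 1: CCBB ⇒ CC·CC·CA·CA
    B ↦ CA
    C ↦ CC
    A ↦ B  (constrained at step 1)

A->B, B->CA, C->CC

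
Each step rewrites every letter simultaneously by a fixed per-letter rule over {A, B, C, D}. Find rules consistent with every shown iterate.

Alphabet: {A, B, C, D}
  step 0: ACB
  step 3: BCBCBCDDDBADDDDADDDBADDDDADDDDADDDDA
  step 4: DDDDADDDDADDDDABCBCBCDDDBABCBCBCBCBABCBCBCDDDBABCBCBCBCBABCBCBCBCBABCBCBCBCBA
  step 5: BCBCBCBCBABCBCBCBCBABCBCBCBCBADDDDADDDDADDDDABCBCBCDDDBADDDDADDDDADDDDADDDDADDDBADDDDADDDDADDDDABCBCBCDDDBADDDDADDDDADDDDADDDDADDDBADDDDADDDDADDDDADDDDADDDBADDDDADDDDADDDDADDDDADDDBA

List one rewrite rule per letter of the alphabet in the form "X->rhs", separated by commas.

  step 4 ⇒ step 5: DDDDADDDDADDDDABCBCBCDDDBABCBCBCBCBABCBCBCDDDBABCBCBCBCBABCBCBCBCBABCBCBCBCBA ⇒ BC·BC·BC·BC·BA·BC·BC·BC·BC·BA·BC·BC·BC·BC·BA·DDD·DA·DDD·DA·DDD·DA·BC·BC·BC·DDD·BA·DDD·DA·DDD·DA·DDD·DA·DDD·DA·DDD·BA·DDD·DA·DDD·DA·DDD·DA·BC·BC·BC·DDD·BA·DDD·DA·DDD·DA·DDD·DA·DDD·DA·DDD·BA·DDD·DA·DDD·DA·DDD·DA·DDD·DA·DDD·BA·DDD·DA·DDD·DA·DDD·DA·DDD·DA·DDD·BA
    A ↦ BA
    B ↦ DDD
    C ↦ DA
    D ↦ BC

A->BA, B->DDD, C->DA, D->BC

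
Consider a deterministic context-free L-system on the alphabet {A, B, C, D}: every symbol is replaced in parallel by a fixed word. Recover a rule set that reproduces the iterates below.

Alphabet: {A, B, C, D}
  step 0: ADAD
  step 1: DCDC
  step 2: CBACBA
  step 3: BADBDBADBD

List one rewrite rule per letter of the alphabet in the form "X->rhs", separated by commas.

  step 2 ⇒ step 3: CBACBA ⇒ BA·DB·D·BA·DB·D
    A ↦ D
    B ↦ DB
    C ↦ BA
  step 0 ⇒ step 1: ADAD ⇒ D·C·D·C
    D ↦ C

A->D, B->DB, C->BA, D->C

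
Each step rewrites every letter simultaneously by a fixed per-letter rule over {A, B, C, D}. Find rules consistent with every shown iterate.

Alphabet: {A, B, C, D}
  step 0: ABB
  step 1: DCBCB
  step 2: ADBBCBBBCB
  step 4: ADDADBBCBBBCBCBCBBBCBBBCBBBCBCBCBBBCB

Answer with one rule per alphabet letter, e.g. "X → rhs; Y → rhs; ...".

A->D, B->CB, C->BB, D->AD

  step 1 ⇒ step 2: DCBCB ⇒ AD·BB·CB·BB·CB
    B ↦ CB
    C ↦ BB
    D ↦ AD
  step 0 ⇒ step 1: ABB ⇒ D·CB·CB
    A ↦ D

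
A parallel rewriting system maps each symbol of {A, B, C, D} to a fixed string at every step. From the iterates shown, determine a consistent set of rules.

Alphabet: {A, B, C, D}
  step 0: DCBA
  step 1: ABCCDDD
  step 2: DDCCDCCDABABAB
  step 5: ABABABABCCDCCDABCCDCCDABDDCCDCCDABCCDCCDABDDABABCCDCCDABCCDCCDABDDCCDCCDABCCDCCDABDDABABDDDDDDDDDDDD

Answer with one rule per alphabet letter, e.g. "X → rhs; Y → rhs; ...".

  step 1 ⇒ step 2: ABCCDDD ⇒ D·D·CCD·CCD·AB·AB·AB
    A ↦ D
    B ↦ D
    C ↦ CCD
    D ↦ AB

A->D, B->D, C->CCD, D->AB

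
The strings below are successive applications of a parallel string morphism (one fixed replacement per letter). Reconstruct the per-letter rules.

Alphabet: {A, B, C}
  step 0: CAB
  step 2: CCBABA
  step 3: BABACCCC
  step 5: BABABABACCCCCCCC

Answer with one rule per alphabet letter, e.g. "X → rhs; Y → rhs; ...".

A->C, B->C, C->BA

  step 2 ⇒ step 3: CCBABA ⇒ BA·BA·C·C·C·C
    A ↦ C
    B ↦ C
    C ↦ BA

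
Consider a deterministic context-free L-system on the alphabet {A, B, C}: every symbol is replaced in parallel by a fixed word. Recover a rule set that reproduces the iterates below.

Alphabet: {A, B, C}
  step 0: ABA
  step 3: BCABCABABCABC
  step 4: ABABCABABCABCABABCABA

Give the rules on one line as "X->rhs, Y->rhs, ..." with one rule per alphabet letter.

A->BC, B->A, C->BA

  step 3 ⇒ step 4: BCABCABABCABC ⇒ A·BA·BC·A·BA·BC·A·BC·A·BA·BC·A·BA
    A ↦ BC
    B ↦ A
    C ↦ BA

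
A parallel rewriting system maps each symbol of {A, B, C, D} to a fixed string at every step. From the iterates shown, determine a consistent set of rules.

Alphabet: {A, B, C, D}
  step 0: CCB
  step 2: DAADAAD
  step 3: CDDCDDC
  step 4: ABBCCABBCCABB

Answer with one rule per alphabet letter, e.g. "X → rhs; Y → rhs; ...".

A->D, B->A, C->ABB, D->C

  step 3 ⇒ step 4: CDDCDDC ⇒ ABB·C·C·ABB·C·C·ABB
    C ↦ ABB
    D ↦ C
  step 2 ⇒ step 3: DAADAAD ⇒ C·D·D·C·D·D·C
    A ↦ D
    B ↦ A  (constrained at step 0)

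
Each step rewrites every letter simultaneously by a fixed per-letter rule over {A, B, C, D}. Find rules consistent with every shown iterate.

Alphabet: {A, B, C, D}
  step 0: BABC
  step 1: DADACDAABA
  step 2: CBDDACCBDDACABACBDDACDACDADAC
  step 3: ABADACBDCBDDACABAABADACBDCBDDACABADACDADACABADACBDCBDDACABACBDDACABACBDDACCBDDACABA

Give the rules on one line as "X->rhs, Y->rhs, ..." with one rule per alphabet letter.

A->DAC, B->DA, C->ABA, D->CBD

  step 2 ⇒ step 3: CBDDACCBDDACABACBDDACDACDADAC ⇒ ABA·DA·CBD·CBD·DAC·ABA·ABA·DA·CBD·CBD·DAC·ABA·DAC·DA·DAC·ABA·DA·CBD·CBD·DAC·ABA·CBD·DAC·ABA·CBD·DAC·CBD·DAC·ABA
    A ↦ DAC
    B ↦ DA
    C ↦ ABA
    D ↦ CBD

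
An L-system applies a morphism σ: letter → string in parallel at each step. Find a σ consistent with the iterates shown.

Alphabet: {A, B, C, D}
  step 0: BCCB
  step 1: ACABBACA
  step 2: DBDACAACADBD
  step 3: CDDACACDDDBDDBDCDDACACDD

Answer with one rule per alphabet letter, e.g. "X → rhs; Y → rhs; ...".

A->D, B->ACA, C->B, D->CDD

  step 2 ⇒ step 3: DBDACAACADBD ⇒ CDD·ACA·CDD·D·B·D·D·B·D·CDD·ACA·CDD
    A ↦ D
    B ↦ ACA
    C ↦ B
    D ↦ CDD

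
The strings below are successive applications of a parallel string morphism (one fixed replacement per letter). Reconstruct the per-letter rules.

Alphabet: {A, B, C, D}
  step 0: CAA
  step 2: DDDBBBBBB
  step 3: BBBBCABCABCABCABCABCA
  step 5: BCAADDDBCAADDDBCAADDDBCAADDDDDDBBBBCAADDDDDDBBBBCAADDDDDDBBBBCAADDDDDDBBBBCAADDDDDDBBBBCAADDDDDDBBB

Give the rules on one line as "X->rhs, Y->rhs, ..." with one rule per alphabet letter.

A->DDD, B->BCA, C->A, D->B

  step 2 ⇒ step 3: DDDBBBBBB ⇒ B·B·B·BCA·BCA·BCA·BCA·BCA·BCA
    B ↦ BCA
    D ↦ B
    A ↦ DDD  (constrained at step 0)
    C ↦ A  (constrained at step 0)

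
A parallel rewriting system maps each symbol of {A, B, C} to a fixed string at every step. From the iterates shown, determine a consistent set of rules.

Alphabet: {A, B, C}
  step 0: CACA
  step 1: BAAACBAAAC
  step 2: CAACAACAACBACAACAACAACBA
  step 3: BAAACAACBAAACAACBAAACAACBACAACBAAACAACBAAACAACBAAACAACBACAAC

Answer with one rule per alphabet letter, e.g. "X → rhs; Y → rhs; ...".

A->AAC, B->C, C->BA

  step 2 ⇒ step 3: CAACAACAACBACAACAACAACBA ⇒ BA·AAC·AAC·BA·AAC·AAC·BA·AAC·AAC·BA·C·AAC·BA·AAC·AAC·BA·AAC·AAC·BA·AAC·AAC·BA·C·AAC
    A ↦ AAC
    B ↦ C
    C ↦ BA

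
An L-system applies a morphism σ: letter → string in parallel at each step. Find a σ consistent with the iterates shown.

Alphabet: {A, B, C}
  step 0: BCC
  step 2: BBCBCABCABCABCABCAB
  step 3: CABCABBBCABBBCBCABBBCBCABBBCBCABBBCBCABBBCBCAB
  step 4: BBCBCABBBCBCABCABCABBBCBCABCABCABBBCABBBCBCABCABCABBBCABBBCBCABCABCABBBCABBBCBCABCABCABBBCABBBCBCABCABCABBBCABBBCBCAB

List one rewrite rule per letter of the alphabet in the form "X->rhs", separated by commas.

A->CB, B->CAB, C->BB

  step 3 ⇒ step 4: CABCABBBCABBBCBCABBBCBCABBBCBCABBBCBCABBBCBCAB ⇒ BB·CB·CAB·BB·CB·CAB·CAB·CAB·BB·CB·CAB·CAB·CAB·BB·CAB·BB·CB·CAB·CAB·CAB·BB·CAB·BB·CB·CAB·CAB·CAB·BB·CAB·BB·CB·CAB·CAB·CAB·BB·CAB·BB·CB·CAB·CAB·CAB·BB·CAB·BB·CB·CAB
    A ↦ CB
    B ↦ CAB
    C ↦ BB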